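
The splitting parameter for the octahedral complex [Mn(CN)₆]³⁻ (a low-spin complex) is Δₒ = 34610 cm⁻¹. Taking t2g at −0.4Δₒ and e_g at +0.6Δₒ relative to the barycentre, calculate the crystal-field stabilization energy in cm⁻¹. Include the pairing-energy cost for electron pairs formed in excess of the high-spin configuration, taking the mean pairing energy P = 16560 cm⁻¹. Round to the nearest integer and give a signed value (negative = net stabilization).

-38816

Each CN⁻ contributes -1; 6 × (-1) = -6. With overall charge -3, Mn is in the +3 oxidation state.
Mn is in group 7, so Mn³⁺ is d⁴ (7 − 3 = 4).
Configuration: t2g^4 e_g^0.
CFSE(orbital) = 4×(-0.4Δₒ) + 0×(0.6Δₒ) = -1.6Δₒ; with Δₒ = 34610 cm⁻¹ that is -55376 cm⁻¹.
High-spin d⁴ would be t2g^3 e_g^1 with 0 pairs; low-spin has 1, so 1 excess pair costs +1P = +16560 cm⁻¹.
Combining: -55376 + 16560 = -38816 cm⁻¹.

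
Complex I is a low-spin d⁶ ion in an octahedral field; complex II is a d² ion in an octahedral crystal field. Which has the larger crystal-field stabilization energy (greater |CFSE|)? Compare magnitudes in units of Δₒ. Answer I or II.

I

I: t₂g⁶ eg⁰, CFSE = -2.4Δₒ.
II: t₂g² eg⁰, CFSE = -0.8Δₒ.
So I has the larger |CFSE|.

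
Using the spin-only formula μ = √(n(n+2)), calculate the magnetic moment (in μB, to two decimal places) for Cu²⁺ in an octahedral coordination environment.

Cu sits in group 11; removing 2 electrons leaves Cu²⁺ with 11 − 2 = 9 d electrons.
For octahedral d⁹ the high- and low-spin configurations coincide.
Configuration: t₂g⁶ eg³ → 1 unpaired electron.
μ(spin-only) = √[1(1+2)] = √3 ≈ 1.73 μB.

1.73 μB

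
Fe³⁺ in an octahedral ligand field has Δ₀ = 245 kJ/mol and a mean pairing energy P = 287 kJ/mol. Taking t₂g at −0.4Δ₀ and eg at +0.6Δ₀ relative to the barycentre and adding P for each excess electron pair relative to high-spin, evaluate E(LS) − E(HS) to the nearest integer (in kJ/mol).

Group 8 minus oxidation state +3 gives a d⁵ configuration for Fe³⁺.
High-spin: t₂g³ eg², CFSE = 0.0Δ₀ = 0 kJ/mol.
Low-spin t₂g⁵ eg⁰ gives -2.0Δ₀ = -490 kJ/mol, but forming 2 extra pairs costs 2P = 574 kJ/mol, so E(LS) = -490 + 574 = 84 kJ/mol.
Thus E(LS) − E(HS) = 84 kJ/mol.

84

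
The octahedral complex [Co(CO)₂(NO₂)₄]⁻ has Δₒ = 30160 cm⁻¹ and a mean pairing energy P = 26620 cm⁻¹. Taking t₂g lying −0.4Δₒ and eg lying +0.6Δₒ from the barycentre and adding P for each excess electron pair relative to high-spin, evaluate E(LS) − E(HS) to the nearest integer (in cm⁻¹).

-7080

Ligand charges: 2×(+0) from CO and 4×(-1) from NO₂⁻ sum to -4; with overall charge -1, Co is +3.
Co is in group 9, so Co³⁺ is d⁶ (9 − 3 = 6).
High-spin d⁶ fills as t₂g⁴ eg² with CFSE 4(−0.4) + 2(+0.6) = -0.4Δₒ = -12064 cm⁻¹.
For low-spin the configuration is t₂g⁶ eg⁰: orbital energy -2.4 × 30160 = -72384 cm⁻¹, and 2 additional pairs relative to high-spin add 53240 cm⁻¹, giving -19144 cm⁻¹.
E(LS) − E(HS) = -19144 − (-12064) = -7080 cm⁻¹.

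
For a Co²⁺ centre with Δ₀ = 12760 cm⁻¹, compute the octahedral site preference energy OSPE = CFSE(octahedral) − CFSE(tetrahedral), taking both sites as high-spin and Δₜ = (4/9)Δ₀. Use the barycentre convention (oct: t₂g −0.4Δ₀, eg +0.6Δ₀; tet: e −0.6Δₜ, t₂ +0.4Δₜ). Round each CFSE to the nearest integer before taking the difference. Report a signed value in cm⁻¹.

-3403

Co is in group 9, so Co²⁺ is d⁷ (9 − 2 = 7).
Octahedral (high-spin): t₂g⁵ eg², CFSE = 5(−0.4) + 2(+0.6) = -0.8Δ₀ = -0.8 × 12760 = -10208 cm⁻¹.
Tetrahedral e⁴ t₂³ gives -1.2Δₜ = -1.2 × (4/9) × 12760 = -6805 cm⁻¹.
OSPE = -10208 − (-6805) = -3403 cm⁻¹.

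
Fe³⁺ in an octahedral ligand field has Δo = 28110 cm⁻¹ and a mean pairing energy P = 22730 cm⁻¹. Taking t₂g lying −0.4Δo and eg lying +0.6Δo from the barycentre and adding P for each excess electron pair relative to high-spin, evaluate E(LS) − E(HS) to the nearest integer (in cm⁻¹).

-10760

Fe sits in group 8; removing 3 electrons leaves Fe³⁺ with 8 − 3 = 5 d electrons.
In the high-spin limit (t₂g³ eg²) the orbital term is 0.0Δo = 0 cm⁻¹, with no excess pairing.
Low-spin: t₂g⁵ eg⁰, orbital CFSE = -2.0Δo = -56220 cm⁻¹; plus 2 excess pairs × P = +45460 cm⁻¹; total -10760 cm⁻¹.
The difference is -10760 − (0) = -10760 cm⁻¹, so low-spin lies lower.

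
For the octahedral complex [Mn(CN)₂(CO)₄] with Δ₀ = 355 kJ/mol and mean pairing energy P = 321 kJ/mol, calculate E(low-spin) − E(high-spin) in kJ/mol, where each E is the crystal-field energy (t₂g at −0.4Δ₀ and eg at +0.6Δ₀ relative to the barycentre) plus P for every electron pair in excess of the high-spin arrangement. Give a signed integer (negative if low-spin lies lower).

Ligand charges: 2×(-1) from CN⁻ and 4×(+0) from CO sum to -2; with overall charge +0, Mn is +2.
Mn is in group 7, so Mn²⁺ is d⁵ (7 − 2 = 5).
High-spin d⁵ fills as t₂g³ eg² with CFSE 3(−0.4) + 2(+0.6) = 0.0Δ₀ = 0 kJ/mol.
Low-spin: t₂g⁵ eg⁰, orbital CFSE = -2.0Δ₀ = -710 kJ/mol; plus 2 excess pairs × P = +642 kJ/mol; total -68 kJ/mol.
E(LS) − E(HS) = -68 − (0) = -68 kJ/mol.

-68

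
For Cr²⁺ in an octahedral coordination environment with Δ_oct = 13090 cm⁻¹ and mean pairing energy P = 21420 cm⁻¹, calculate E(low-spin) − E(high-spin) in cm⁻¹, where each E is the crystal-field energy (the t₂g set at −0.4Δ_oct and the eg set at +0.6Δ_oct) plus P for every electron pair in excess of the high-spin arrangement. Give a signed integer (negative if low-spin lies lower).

Cr²⁺: group 6, so d-count = 6 − 2 = 4.
High-spin d⁴ fills as t₂g³ eg¹ with CFSE 3(−0.4) + 1(+0.6) = -0.6Δ_oct = -7854 cm⁻¹.
Low-spin: t₂g⁴ eg⁰, orbital CFSE = -1.6Δ_oct = -20944 cm⁻¹; plus 1 excess pair × P = +21420 cm⁻¹; total 476 cm⁻¹.
Thus E(LS) − E(HS) = 8330 cm⁻¹.

8330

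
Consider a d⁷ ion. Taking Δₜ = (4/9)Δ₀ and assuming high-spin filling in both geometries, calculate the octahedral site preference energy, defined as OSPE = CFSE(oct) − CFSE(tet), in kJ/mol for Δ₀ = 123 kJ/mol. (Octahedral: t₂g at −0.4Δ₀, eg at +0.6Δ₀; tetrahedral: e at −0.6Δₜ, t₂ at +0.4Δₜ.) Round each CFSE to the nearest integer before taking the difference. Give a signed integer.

-32

Octahedral high-spin t₂g⁵ eg²: CFSE = -0.8 × 123 = -98 kJ/mol.
Tetrahedral: e⁴ t₂³, CFSE = 4(−0.6) + 3(+0.4) = -1.2Δₜ = -1.2 × (4/9) × 123 = -66 kJ/mol.
OSPE = -98 − (-66) = -32 kJ/mol.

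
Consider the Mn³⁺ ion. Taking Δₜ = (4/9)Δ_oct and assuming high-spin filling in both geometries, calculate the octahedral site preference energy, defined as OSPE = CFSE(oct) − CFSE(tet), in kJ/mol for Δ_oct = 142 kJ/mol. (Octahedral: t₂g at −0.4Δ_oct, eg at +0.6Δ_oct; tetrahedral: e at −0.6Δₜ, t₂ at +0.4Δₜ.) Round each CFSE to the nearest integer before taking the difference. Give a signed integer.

Mn is in group 7, so Mn³⁺ is d⁴ (7 − 3 = 4).
Octahedral high-spin t2g^3 e_g^1: CFSE = -0.6 × 142 = -85 kJ/mol.
Tetrahedral e^2 t2^2 gives -0.4Δₜ = -0.4 × (4/9) × 142 = -25 kJ/mol.
Subtracting, OSPE = -85 − (-25) = -60 kJ/mol.

-60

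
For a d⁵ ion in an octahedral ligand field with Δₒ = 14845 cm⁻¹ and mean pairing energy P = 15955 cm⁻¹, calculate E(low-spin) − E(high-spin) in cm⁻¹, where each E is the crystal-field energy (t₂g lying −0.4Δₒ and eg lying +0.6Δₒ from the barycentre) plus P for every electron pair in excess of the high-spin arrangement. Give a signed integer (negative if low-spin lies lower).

High-spin d⁵ fills as t₂g³ eg² with CFSE 3(−0.4) + 2(+0.6) = 0.0Δₒ = 0 cm⁻¹.
Low-spin: t₂g⁵ eg⁰, orbital CFSE = -2.0Δₒ = -29690 cm⁻¹; plus 2 excess pairs × P = +31910 cm⁻¹; total 2220 cm⁻¹.
Thus E(LS) − E(HS) = 2220 cm⁻¹.

2220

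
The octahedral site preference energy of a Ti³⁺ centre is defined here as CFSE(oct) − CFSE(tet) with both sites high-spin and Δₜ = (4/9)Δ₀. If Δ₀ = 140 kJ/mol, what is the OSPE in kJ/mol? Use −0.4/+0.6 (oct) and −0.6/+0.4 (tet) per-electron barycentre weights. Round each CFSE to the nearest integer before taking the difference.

-19

Ti sits in group 4; removing 3 electrons leaves Ti³⁺ with 4 − 3 = 1 d electrons.
Octahedral (high-spin): t2g^1 e_g^0, CFSE = 1(−0.4) + 0(+0.6) = -0.4Δ₀ = -0.4 × 140 = -56 kJ/mol.
Tetrahedral: e^1 t2^0, CFSE = 1(−0.6) + 0(+0.4) = -0.6Δₜ = -0.6 × (4/9) × 140 = -37 kJ/mol.
Subtracting, OSPE = -56 − (-37) = -19 kJ/mol.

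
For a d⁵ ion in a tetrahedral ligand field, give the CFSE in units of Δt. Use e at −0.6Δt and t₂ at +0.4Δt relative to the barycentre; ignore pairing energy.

Tetrahedral fields are weak (Δₜ ≈ 4/9 Δₒ), so electrons fill high-spin.
Configuration: e² t₂³.
CFSE = 2(-0.6Δt) + 3(0.4Δt) = -1.2Δt + 1.2Δt = 0.0Δt.

0.0 Δt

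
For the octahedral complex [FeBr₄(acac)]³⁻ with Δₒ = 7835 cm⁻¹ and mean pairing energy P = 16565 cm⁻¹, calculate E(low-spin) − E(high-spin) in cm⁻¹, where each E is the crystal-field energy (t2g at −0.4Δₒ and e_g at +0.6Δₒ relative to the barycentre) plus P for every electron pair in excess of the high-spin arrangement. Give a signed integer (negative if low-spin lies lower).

Ligand charges: 4×(-1) from Br⁻ and 1×(-1) from acac⁻ sum to -5; with overall charge -3, Fe is +2.
Fe²⁺: group 8, so d-count = 8 − 2 = 6.
In the high-spin limit (t2g^4 e_g^2) the orbital term is -0.4Δₒ = -3134 cm⁻¹, with no excess pairing.
For low-spin the configuration is t2g^6 e_g^0: orbital energy -2.4 × 7835 = -18804 cm⁻¹, and 2 additional pairs relative to high-spin add 33130 cm⁻¹, giving 14326 cm⁻¹.
The difference is 14326 − (-3134) = 17460 cm⁻¹, so high-spin lies lower.

17460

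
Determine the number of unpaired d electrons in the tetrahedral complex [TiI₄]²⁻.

Each I⁻ contributes -1; 4 × (-1) = -4. With overall charge -2, Ti is in the +2 oxidation state.
Group 4 minus oxidation state +2 gives a d² configuration for Ti²⁺.
Tetrahedral fields are weak (Δₜ ≈ 4/9 Δₒ), so electrons fill high-spin.
Configuration: e² t₂⁰, giving 2 unpaired electrons.

2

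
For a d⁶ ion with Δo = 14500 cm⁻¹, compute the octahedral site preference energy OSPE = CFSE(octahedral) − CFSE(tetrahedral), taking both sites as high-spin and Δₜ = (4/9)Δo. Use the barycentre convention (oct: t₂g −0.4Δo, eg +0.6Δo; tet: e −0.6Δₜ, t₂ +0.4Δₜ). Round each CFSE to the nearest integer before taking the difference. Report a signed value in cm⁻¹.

-1933

Octahedral (high-spin): t₂g⁴ eg², CFSE = 4(−0.4) + 2(+0.6) = -0.4Δo = -0.4 × 14500 = -5800 cm⁻¹.
Tetrahedral: e³ t₂³, CFSE = 3(−0.6) + 3(+0.4) = -0.6Δₜ = -0.6 × (4/9) × 14500 = -3867 cm⁻¹.
OSPE = -5800 − (-3867) = -1933 cm⁻¹.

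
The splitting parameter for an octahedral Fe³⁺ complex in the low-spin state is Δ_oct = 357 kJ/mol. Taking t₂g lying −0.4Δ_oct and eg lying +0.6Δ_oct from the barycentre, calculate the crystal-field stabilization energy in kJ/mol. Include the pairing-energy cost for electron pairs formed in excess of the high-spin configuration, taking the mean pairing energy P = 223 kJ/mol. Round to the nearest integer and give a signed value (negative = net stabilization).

Fe is in group 8, so Fe³⁺ is d⁵ (8 − 3 = 5).
Configuration: t₂g⁵ eg⁰.
The orbital stabilization is -2.0Δ_oct = -2.0 × 357 = -714 kJ/mol.
High-spin d⁵ would be t₂g³ eg² with 0 pairs; low-spin has 2, so 2 excess pairs cost +2P = +446 kJ/mol.
Combining: -714 + 446 = -268 kJ/mol.

-268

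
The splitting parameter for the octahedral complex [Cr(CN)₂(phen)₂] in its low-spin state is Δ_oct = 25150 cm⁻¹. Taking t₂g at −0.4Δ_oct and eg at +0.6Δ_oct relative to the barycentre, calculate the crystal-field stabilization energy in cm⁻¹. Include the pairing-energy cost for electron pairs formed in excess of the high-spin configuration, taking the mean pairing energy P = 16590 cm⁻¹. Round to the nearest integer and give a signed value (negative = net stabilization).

Ligand charges: 2×(-1) from CN⁻ and 2×(+0) from phen sum to -2; with overall charge +0, Cr is +2.
Cr²⁺: group 6, so d-count = 6 − 2 = 4.
The d⁴ electrons fill as t₂g⁴ eg⁰.
The orbital stabilization is -1.6Δ_oct = -1.6 × 25150 = -40240 cm⁻¹.
Pairing penalty: 1 pair vs 0 in the high-spin reference → 1 extra × P = 16590 cm⁻¹.
Overall CFSE = -40240 + 16590 = -23650 cm⁻¹.

-23650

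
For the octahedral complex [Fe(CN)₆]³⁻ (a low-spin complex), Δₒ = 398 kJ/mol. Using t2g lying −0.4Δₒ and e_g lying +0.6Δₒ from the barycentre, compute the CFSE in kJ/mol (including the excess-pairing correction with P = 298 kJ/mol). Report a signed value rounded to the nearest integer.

Each CN⁻ contributes -1; 6 × (-1) = -6. With overall charge -3, Fe is in the +3 oxidation state.
Fe is in group 8, so Fe³⁺ is d⁵ (8 − 3 = 5).
Electron filling gives t2g^5 e_g^0.
CFSE(orbital) = 5×(-0.4Δₒ) + 0×(0.6Δₒ) = -2.0Δₒ; with Δₒ = 398 kJ/mol that is -796 kJ/mol.
Pairing penalty: 2 pairs vs 0 in the high-spin reference → 2 extra × P = 596 kJ/mol.
Net CFSE = -796 + 596 = -200 kJ/mol.

-200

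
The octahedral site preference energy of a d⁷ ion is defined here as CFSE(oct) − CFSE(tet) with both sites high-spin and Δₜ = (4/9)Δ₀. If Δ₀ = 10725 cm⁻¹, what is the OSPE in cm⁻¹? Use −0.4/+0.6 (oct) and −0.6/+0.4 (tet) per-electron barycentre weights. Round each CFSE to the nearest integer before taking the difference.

-2860

Octahedral high-spin t2g^5 e_g^2: CFSE = -0.8 × 10725 = -8580 cm⁻¹.
Tetrahedral e^4 t2^3 gives -1.2Δₜ = -1.2 × (4/9) × 10725 = -5720 cm⁻¹.
OSPE = CFSE(oct) − CFSE(tet) = -8580 − (-5720) = -2860 cm⁻¹.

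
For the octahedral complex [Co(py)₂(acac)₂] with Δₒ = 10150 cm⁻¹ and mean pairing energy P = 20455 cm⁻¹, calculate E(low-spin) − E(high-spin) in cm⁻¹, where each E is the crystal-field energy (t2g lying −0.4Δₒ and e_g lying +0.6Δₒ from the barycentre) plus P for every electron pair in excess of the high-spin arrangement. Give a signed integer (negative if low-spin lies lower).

10305

Ligand charges: 2×(+0) from py and 2×(-1) from acac⁻ sum to -2; with overall charge +0, Co is +2.
Group 9 minus oxidation state +2 gives a d⁷ configuration for Co²⁺.
In the high-spin limit (t2g^5 e_g^2) the orbital term is -0.8Δₒ = -8120 cm⁻¹, with no excess pairing.
Low-spin: t2g^6 e_g^1, orbital CFSE = -1.8Δₒ = -18270 cm⁻¹; plus 1 excess pair × P = +20455 cm⁻¹; total 2185 cm⁻¹.
E(LS) − E(HS) = 2185 − (-8120) = 10305 cm⁻¹.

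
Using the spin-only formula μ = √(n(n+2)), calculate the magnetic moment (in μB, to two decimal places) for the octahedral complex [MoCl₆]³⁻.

Each Cl⁻ contributes -1; 6 × (-1) = -6. With overall charge -3, Mo is in the +3 oxidation state.
Group 6 minus oxidation state +3 gives a d³ configuration for Mo³⁺.
Configuration: t2g^3 e_g^0 → 3 unpaired electrons.
μ(spin-only) = √[3(3+2)] = √15 ≈ 3.87 μB.

3.87 μB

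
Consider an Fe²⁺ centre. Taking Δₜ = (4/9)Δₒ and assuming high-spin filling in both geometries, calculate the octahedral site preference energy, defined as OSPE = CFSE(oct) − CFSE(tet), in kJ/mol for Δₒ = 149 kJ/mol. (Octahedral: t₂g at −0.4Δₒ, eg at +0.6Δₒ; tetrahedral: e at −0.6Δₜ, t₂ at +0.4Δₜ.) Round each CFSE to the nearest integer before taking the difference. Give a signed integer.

-20

Fe²⁺: group 8, so d-count = 8 − 2 = 6.
Octahedral (high-spin): t₂g⁴ eg², CFSE = 4(−0.4) + 2(+0.6) = -0.4Δₒ = -0.4 × 149 = -60 kJ/mol.
Tetrahedral: e³ t₂³, CFSE = 3(−0.6) + 3(+0.4) = -0.6Δₜ = -0.6 × (4/9) × 149 = -40 kJ/mol.
OSPE = CFSE(oct) − CFSE(tet) = -60 − (-40) = -20 kJ/mol.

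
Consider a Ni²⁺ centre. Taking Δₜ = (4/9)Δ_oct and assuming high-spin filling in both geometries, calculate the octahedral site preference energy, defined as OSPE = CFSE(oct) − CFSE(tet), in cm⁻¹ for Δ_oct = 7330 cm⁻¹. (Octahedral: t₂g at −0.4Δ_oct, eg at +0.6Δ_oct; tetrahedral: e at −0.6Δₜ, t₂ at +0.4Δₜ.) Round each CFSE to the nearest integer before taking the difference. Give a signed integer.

-6190

Ni sits in group 10; removing 2 electrons leaves Ni²⁺ with 10 − 2 = 8 d electrons.
Octahedral high-spin t₂g⁶ eg²: CFSE = -1.2 × 7330 = -8796 cm⁻¹.
Tetrahedral: e⁴ t₂⁴, CFSE = 4(−0.6) + 4(+0.4) = -0.8Δₜ = -0.8 × (4/9) × 7330 = -2606 cm⁻¹.
Subtracting, OSPE = -8796 − (-2606) = -6190 cm⁻¹.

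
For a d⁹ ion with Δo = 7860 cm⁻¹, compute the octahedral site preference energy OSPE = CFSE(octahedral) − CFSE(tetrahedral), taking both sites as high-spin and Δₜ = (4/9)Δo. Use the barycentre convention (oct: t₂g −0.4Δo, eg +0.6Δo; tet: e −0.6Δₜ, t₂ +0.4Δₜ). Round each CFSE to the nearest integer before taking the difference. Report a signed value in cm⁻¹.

Octahedral high-spin t₂g⁶ eg³: CFSE = -0.6 × 7860 = -4716 cm⁻¹.
Tetrahedral: e⁴ t₂⁵, CFSE = 4(−0.6) + 5(+0.4) = -0.4Δₜ = -0.4 × (4/9) × 7860 = -1397 cm⁻¹.
OSPE = CFSE(oct) − CFSE(tet) = -4716 − (-1397) = -3319 cm⁻¹.

-3319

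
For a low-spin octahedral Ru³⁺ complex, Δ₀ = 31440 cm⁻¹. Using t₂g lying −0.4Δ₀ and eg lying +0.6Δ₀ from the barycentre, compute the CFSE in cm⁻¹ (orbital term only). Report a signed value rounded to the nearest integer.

-62880

Ru³⁺: group 8, so d-count = 8 − 3 = 5.
Electron filling gives t₂g⁵ eg⁰.
Orbital CFSE = 5(-0.4) + 0(0.6) = -2.0Δ₀ = -2.0 × 31440 = -62880 cm⁻¹.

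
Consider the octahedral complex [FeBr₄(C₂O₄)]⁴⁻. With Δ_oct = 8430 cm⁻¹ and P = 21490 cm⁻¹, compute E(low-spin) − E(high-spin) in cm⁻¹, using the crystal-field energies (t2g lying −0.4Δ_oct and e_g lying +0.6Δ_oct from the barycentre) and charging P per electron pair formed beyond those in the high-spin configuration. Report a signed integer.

Ligand charges: 4×(-1) from Br⁻ and 1×(-2) from C₂O₄²⁻ sum to -6; with overall charge -4, Fe is +2.
Fe²⁺: group 8, so d-count = 8 − 2 = 6.
In the high-spin limit (t2g^4 e_g^2) the orbital term is -0.4Δ_oct = -3372 cm⁻¹, with no excess pairing.
Low-spin t2g^6 e_g^0 gives -2.4Δ_oct = -20232 cm⁻¹, but forming 2 extra pairs costs 2P = 42980 cm⁻¹, so E(LS) = -20232 + 42980 = 22748 cm⁻¹.
E(LS) − E(HS) = 22748 − (-3372) = 26120 cm⁻¹.

26120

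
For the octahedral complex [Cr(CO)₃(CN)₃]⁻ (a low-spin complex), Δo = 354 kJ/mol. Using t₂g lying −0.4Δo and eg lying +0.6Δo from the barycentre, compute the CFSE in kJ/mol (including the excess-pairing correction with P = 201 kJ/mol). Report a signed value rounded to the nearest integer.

-365

Ligand charges: 3×(+0) from CO and 3×(-1) from CN⁻ sum to -3; with overall charge -1, Cr is +2.
Cr²⁺: group 6, so d-count = 6 − 2 = 4.
Electron filling gives t₂g⁴ eg⁰.
Orbital CFSE = 4(-0.4) + 0(0.6) = -1.6Δo = -1.6 × 354 = -566 kJ/mol.
Pairing penalty: 1 pair vs 0 in the high-spin reference → 1 extra × P = 201 kJ/mol.
Combining: -566 + 201 = -365 kJ/mol.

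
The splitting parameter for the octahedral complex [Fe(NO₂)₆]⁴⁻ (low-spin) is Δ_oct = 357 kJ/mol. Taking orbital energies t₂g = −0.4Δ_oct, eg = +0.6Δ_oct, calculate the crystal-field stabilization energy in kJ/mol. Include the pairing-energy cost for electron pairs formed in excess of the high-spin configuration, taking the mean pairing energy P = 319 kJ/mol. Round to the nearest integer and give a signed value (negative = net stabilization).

Each NO₂⁻ contributes -1; 6 × (-1) = -6. With overall charge -4, Fe is in the +2 oxidation state.
Fe²⁺: group 8, so d-count = 8 − 2 = 6.
The d⁶ electrons fill as t₂g⁶ eg⁰.
Orbital CFSE = 6(-0.4) + 0(0.6) = -2.4Δ_oct = -2.4 × 357 = -857 kJ/mol.
High-spin d⁶ would be t₂g⁴ eg² with 1 pair; low-spin has 3, so 2 excess pairs cost +2P = +638 kJ/mol.
Overall CFSE = -857 + 638 = -219 kJ/mol.

-219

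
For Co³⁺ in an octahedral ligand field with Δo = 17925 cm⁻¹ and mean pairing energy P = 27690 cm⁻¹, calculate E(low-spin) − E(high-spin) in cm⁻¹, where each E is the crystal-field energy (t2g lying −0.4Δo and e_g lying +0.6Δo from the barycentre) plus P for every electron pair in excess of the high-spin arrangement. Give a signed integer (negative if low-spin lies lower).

19530

Co sits in group 9; removing 3 electrons leaves Co³⁺ with 9 − 3 = 6 d electrons.
High-spin: t2g^4 e_g^2, CFSE = -0.4Δo = -7170 cm⁻¹.
For low-spin the configuration is t2g^6 e_g^0: orbital energy -2.4 × 17925 = -43020 cm⁻¹, and 2 additional pairs relative to high-spin add 55380 cm⁻¹, giving 12360 cm⁻¹.
Thus E(LS) − E(HS) = 19530 cm⁻¹.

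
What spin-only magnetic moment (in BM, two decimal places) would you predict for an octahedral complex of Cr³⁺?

3.87 BM

Group 6 minus oxidation state +3 gives a d³ configuration for Cr³⁺.
Configuration: t₂g³ eg⁰ → 3 unpaired electrons.
μ(spin-only) = √[3(3+2)] = √15 ≈ 3.87 BM.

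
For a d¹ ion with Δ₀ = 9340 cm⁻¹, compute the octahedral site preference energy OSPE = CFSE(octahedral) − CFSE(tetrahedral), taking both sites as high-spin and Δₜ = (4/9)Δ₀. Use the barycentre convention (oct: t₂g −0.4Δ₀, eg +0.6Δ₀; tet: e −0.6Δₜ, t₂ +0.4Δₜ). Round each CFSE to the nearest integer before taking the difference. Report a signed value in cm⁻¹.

Octahedral (high-spin): t₂g¹ eg⁰, CFSE = 1(−0.4) + 0(+0.6) = -0.4Δ₀ = -0.4 × 9340 = -3736 cm⁻¹.
Tetrahedral: e¹ t₂⁰, CFSE = 1(−0.6) + 0(+0.4) = -0.6Δₜ = -0.6 × (4/9) × 9340 = -2491 cm⁻¹.
Subtracting, OSPE = -3736 − (-2491) = -1245 cm⁻¹.

-1245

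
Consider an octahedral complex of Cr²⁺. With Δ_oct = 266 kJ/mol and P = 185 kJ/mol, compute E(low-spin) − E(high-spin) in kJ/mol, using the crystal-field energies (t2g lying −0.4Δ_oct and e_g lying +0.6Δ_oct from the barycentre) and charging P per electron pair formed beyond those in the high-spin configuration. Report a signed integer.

Group 6 minus oxidation state +2 gives a d⁴ configuration for Cr²⁺.
High-spin: t2g^3 e_g^1, CFSE = -0.6Δ_oct = -160 kJ/mol.
For low-spin the configuration is t2g^4 e_g^0: orbital energy -1.6 × 266 = -426 kJ/mol, and 1 additional pair relative to high-spin adds 185 kJ/mol, giving -241 kJ/mol.
E(LS) − E(HS) = -241 − (-160) = -81 kJ/mol.

-81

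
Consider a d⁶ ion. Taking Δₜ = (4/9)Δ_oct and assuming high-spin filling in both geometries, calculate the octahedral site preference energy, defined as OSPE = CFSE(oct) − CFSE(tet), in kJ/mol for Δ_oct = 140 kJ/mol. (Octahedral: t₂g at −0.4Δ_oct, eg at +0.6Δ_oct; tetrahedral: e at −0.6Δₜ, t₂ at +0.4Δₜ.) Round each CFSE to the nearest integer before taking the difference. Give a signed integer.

Octahedral (high-spin): t₂g⁴ eg², CFSE = 4(−0.4) + 2(+0.6) = -0.4Δ_oct = -0.4 × 140 = -56 kJ/mol.
In a tetrahedral site the filling is e³ t₂³: CFSE(tet) = -0.6Δₜ = -0.6 × (4/9)(140) = -37 kJ/mol.
OSPE = CFSE(oct) − CFSE(tet) = -56 − (-37) = -19 kJ/mol.

-19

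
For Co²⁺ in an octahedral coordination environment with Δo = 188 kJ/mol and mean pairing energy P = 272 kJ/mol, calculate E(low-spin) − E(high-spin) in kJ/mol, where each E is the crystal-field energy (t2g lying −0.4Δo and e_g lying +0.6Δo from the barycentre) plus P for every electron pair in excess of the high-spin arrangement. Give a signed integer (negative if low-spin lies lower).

Co sits in group 9; removing 2 electrons leaves Co²⁺ with 9 − 2 = 7 d electrons.
High-spin d⁷ fills as t2g^5 e_g^2 with CFSE 5(−0.4) + 2(+0.6) = -0.8Δo = -150 kJ/mol.
Low-spin: t2g^6 e_g^1, orbital CFSE = -1.8Δo = -338 kJ/mol; plus 1 excess pair × P = +272 kJ/mol; total -66 kJ/mol.
The difference is -66 − (-150) = 84 kJ/mol, so high-spin lies lower.

84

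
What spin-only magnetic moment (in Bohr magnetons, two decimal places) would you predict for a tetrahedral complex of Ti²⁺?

2.83 Bohr magnetons

Ti is in group 4, so Ti²⁺ is d² (4 − 2 = 2).
Tetrahedral fields are weak (Δₜ ≈ 4/9 Δₒ), so electrons fill high-spin.
Configuration: e² t₂⁰ → 2 unpaired electrons.
μ(spin-only) = √[2(2+2)] = √8 ≈ 2.83 Bohr magnetons.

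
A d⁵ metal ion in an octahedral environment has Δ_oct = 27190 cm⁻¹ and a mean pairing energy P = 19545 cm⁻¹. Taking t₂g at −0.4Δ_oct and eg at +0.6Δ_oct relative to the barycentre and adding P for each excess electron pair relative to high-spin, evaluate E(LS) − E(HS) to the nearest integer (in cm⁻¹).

High-spin d⁵ fills as t₂g³ eg² with CFSE 3(−0.4) + 2(+0.6) = 0.0Δ_oct = 0 cm⁻¹.
Low-spin: t₂g⁵ eg⁰, orbital CFSE = -2.0Δ_oct = -54380 cm⁻¹; plus 2 excess pairs × P = +39090 cm⁻¹; total -15290 cm⁻¹.
The difference is -15290 − (0) = -15290 cm⁻¹, so low-spin lies lower.

-15290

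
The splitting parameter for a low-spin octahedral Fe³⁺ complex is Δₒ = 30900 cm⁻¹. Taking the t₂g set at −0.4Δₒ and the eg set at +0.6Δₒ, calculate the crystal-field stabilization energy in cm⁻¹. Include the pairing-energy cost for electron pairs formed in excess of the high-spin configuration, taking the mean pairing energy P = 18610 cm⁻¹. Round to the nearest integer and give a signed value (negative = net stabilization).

-24580

Group 8 minus oxidation state +3 gives a d⁵ configuration for Fe³⁺.
Configuration: t₂g⁵ eg⁰.
The orbital stabilization is -2.0Δₒ = -2.0 × 30900 = -61800 cm⁻¹.
High-spin d⁵ would be t₂g³ eg² with 0 pairs; low-spin has 2, so 2 excess pairs cost +2P = +37220 cm⁻¹.
Combining: -61800 + 37220 = -24580 cm⁻¹.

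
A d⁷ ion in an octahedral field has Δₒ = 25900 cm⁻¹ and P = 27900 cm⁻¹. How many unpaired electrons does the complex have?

With Δₒ < P the complex is high-spin.
Filling d⁷ accordingly: t₂g⁵ eg².
Unpaired electrons: 3.

3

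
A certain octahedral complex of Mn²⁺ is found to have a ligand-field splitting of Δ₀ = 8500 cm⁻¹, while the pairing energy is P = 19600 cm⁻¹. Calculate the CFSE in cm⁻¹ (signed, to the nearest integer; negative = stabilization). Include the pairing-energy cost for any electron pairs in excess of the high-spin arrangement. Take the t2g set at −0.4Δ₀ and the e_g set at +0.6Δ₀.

0

Group 7 minus oxidation state +2 gives a d⁵ configuration for Mn²⁺.
Here Δ₀ < P (8500 < 19600), so the high-spin state is favoured.
Filling d⁵ accordingly: t2g^3 e_g^2.
Orbital CFSE = 0.0Δ₀ = 0.0 × 8500 = 0 cm⁻¹.
High-spin has no excess pairs, so no pairing correction applies.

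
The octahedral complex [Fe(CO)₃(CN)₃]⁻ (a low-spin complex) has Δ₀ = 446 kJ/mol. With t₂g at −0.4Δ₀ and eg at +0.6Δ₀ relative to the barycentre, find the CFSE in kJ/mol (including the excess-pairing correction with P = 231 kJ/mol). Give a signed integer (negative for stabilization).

Ligand charges: 3×(+0) from CO and 3×(-1) from CN⁻ sum to -3; with overall charge -1, Fe is +2.
Fe²⁺: group 8, so d-count = 8 − 2 = 6.
Configuration: t₂g⁶ eg⁰.
Orbital CFSE = 6(-0.4) + 0(0.6) = -2.4Δ₀ = -2.4 × 446 = -1070 kJ/mol.
Relative to high-spin t₂g⁴ eg² (1 paired), the low-spin configuration has 2 additional pairs, contributing +2 × 231 = +462 kJ/mol.
Overall CFSE = -1070 + 462 = -608 kJ/mol.

-608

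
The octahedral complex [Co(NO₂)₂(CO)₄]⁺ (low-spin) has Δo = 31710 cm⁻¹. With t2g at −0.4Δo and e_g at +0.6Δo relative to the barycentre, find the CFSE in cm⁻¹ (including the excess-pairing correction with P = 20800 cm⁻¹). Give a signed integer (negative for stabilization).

-34504

Ligand charges: 2×(-1) from NO₂⁻ and 4×(+0) from CO sum to -2; with overall charge +1, Co is +3.
Co sits in group 9; removing 3 electrons leaves Co³⁺ with 9 − 3 = 6 d electrons.
Electron filling gives t2g^6 e_g^0.
CFSE(orbital) = 6×(-0.4Δo) + 0×(0.6Δo) = -2.4Δo; with Δo = 31710 cm⁻¹ that is -76104 cm⁻¹.
Pairing penalty: 3 pairs vs 1 in the high-spin reference → 2 extra × P = 41600 cm⁻¹.
Overall CFSE = -76104 + 41600 = -34504 cm⁻¹.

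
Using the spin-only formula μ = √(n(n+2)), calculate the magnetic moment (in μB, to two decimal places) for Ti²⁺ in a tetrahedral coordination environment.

Ti²⁺: group 4, so d-count = 4 − 2 = 2.
With tetrahedral geometry the complex is necessarily high-spin.
Configuration: e^2 t2^0 → 2 unpaired electrons.
μ(spin-only) = √[2(2+2)] = √8 ≈ 2.83 μB.

2.83 μB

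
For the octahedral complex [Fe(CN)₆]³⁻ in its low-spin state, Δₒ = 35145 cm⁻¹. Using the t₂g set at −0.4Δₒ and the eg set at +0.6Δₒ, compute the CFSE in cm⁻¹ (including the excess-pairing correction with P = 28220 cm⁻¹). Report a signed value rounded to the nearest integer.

Each CN⁻ contributes -1; 6 × (-1) = -6. With overall charge -3, Fe is in the +3 oxidation state.
Fe sits in group 8; removing 3 electrons leaves Fe³⁺ with 8 − 3 = 5 d electrons.
The d⁵ electrons fill as t₂g⁵ eg⁰.
Orbital CFSE = 5(-0.4) + 0(0.6) = -2.0Δₒ = -2.0 × 35145 = -70290 cm⁻¹.
Relative to high-spin t₂g³ eg² (0 paired), the low-spin configuration has 2 additional pairs, contributing +2 × 28220 = +56440 cm⁻¹.
Net CFSE = -70290 + 56440 = -13850 cm⁻¹.

-13850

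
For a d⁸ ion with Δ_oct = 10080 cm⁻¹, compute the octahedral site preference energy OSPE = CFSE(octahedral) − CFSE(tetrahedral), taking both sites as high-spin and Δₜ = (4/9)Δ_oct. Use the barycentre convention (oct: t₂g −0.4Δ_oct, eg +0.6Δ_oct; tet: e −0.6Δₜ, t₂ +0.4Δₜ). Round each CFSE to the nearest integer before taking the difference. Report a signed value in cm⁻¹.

-8512

Octahedral (high-spin): t2g^6 e_g^2, CFSE = 6(−0.4) + 2(+0.6) = -1.2Δ_oct = -1.2 × 10080 = -12096 cm⁻¹.
In a tetrahedral site the filling is e^4 t2^4: CFSE(tet) = -0.8Δₜ = -0.8 × (4/9)(10080) = -3584 cm⁻¹.
Subtracting, OSPE = -12096 − (-3584) = -8512 cm⁻¹.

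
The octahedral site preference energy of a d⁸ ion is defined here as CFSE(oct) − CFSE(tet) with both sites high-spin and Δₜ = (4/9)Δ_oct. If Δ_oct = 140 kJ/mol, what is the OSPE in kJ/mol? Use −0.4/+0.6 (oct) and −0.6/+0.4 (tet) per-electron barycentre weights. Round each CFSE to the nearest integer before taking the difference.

-118

Octahedral (high-spin): t₂g⁶ eg², CFSE = 6(−0.4) + 2(+0.6) = -1.2Δ_oct = -1.2 × 140 = -168 kJ/mol.
Tetrahedral: e⁴ t₂⁴, CFSE = 4(−0.6) + 4(+0.4) = -0.8Δₜ = -0.8 × (4/9) × 140 = -50 kJ/mol.
OSPE = -168 − (-50) = -118 kJ/mol.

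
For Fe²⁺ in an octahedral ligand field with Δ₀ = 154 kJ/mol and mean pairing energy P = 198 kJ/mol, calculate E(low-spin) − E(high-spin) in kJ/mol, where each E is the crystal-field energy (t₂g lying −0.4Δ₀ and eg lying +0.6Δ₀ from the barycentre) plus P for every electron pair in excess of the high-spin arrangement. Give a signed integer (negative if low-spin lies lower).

88

Fe is in group 8, so Fe²⁺ is d⁶ (8 − 2 = 6).
In the high-spin limit (t₂g⁴ eg²) the orbital term is -0.4Δ₀ = -62 kJ/mol, with no excess pairing.
Low-spin t₂g⁶ eg⁰ gives -2.4Δ₀ = -370 kJ/mol, but forming 2 extra pairs costs 2P = 396 kJ/mol, so E(LS) = -370 + 396 = 26 kJ/mol.
Thus E(LS) − E(HS) = 88 kJ/mol.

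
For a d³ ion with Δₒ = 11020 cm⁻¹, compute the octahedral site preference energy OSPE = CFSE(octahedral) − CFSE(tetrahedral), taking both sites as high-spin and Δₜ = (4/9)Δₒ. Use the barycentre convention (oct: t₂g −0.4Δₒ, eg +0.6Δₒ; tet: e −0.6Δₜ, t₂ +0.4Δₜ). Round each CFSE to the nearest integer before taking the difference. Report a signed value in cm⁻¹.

Octahedral (high-spin): t2g^3 e_g^0, CFSE = 3(−0.4) + 0(+0.6) = -1.2Δₒ = -1.2 × 11020 = -13224 cm⁻¹.
Tetrahedral e^2 t2^1 gives -0.8Δₜ = -0.8 × (4/9) × 11020 = -3918 cm⁻¹.
OSPE = CFSE(oct) − CFSE(tet) = -13224 − (-3918) = -9306 cm⁻¹.

-9306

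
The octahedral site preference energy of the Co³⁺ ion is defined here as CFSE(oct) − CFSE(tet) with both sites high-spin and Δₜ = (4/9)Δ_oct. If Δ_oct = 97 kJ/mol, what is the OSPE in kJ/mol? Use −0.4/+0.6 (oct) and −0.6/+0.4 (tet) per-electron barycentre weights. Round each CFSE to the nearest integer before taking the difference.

-13

Co³⁺: group 9, so d-count = 9 − 3 = 6.
Octahedral high-spin t2g^4 e_g^2: CFSE = -0.4 × 97 = -39 kJ/mol.
Tetrahedral e^3 t2^3 gives -0.6Δₜ = -0.6 × (4/9) × 97 = -26 kJ/mol.
Subtracting, OSPE = -39 − (-26) = -13 kJ/mol.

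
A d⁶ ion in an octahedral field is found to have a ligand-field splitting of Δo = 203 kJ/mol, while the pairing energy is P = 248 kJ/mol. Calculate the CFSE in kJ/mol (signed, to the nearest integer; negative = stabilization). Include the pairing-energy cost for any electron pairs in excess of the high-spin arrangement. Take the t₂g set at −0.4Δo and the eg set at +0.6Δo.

-81

Since Δo = 203 kJ/mol < P = 248 kJ/mol, the complex adopts the high-spin configuration.
That gives t₂g⁴ eg².
Orbital CFSE = -0.4Δo = -0.4 × 203 = -81 kJ/mol.
High-spin has no excess pairs, so no pairing correction applies.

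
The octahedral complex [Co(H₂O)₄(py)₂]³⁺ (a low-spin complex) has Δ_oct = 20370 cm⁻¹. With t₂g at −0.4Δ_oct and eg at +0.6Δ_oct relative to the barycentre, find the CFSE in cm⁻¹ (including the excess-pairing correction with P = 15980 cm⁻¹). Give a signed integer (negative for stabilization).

Ligand charges: 4×(+0) from H₂O and 2×(+0) from py sum to +0; with overall charge +3, Co is +3.
Co is in group 9, so Co³⁺ is d⁶ (9 − 3 = 6).
Configuration: t₂g⁶ eg⁰.
Orbital CFSE = 6(-0.4) + 0(0.6) = -2.4Δ_oct = -2.4 × 20370 = -48888 cm⁻¹.
High-spin d⁶ would be t₂g⁴ eg² with 1 pair; low-spin has 3, so 2 excess pairs cost +2P = +31960 cm⁻¹.
Overall CFSE = -48888 + 31960 = -16928 cm⁻¹.

-16928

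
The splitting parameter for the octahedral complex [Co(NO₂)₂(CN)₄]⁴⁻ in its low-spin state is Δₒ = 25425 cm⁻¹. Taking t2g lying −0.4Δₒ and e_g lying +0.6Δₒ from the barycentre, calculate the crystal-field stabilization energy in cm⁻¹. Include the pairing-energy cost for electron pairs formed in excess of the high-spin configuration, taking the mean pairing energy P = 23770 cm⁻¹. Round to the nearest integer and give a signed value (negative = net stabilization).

-21995

Ligand charges: 2×(-1) from NO₂⁻ and 4×(-1) from CN⁻ sum to -6; with overall charge -4, Co is +2.
Co²⁺: group 9, so d-count = 9 − 2 = 7.
The d⁷ electrons fill as t2g^6 e_g^1.
The orbital stabilization is -1.8Δₒ = -1.8 × 25425 = -45765 cm⁻¹.
Pairing penalty: 3 pairs vs 2 in the high-spin reference → 1 extra × P = 23770 cm⁻¹.
Overall CFSE = -45765 + 23770 = -21995 cm⁻¹.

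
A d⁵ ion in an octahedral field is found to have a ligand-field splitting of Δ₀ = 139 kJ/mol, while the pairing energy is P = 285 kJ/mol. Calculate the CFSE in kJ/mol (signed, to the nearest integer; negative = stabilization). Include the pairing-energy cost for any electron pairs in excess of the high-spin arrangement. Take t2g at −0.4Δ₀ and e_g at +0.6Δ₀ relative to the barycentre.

With Δ₀ < P the complex is high-spin.
That gives t2g^3 e_g^2.
Orbital CFSE = 0.0Δ₀ = 0.0 × 139 = 0 kJ/mol.
High-spin has no excess pairs, so no pairing correction applies.

0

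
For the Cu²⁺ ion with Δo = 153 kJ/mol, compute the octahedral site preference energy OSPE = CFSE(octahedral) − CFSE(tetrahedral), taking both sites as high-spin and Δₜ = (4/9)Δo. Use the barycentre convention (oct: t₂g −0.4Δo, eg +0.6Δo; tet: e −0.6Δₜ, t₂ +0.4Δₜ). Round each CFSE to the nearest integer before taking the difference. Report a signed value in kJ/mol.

-65

Cu sits in group 11; removing 2 electrons leaves Cu²⁺ with 11 − 2 = 9 d electrons.
Octahedral high-spin t₂g⁶ eg³: CFSE = -0.6 × 153 = -92 kJ/mol.
Tetrahedral e⁴ t₂⁵ gives -0.4Δₜ = -0.4 × (4/9) × 153 = -27 kJ/mol.
OSPE = -92 − (-27) = -65 kJ/mol.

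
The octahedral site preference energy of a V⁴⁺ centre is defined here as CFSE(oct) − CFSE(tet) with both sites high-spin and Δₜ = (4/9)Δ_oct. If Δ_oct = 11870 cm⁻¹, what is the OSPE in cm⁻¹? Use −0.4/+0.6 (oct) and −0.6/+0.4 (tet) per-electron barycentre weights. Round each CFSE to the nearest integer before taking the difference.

V⁴⁺: group 5, so d-count = 5 − 4 = 1.
Octahedral high-spin t₂g¹ eg⁰: CFSE = -0.4 × 11870 = -4748 cm⁻¹.
In a tetrahedral site the filling is e¹ t₂⁰: CFSE(tet) = -0.6Δₜ = -0.6 × (4/9)(11870) = -3165 cm⁻¹.
OSPE = CFSE(oct) − CFSE(tet) = -4748 − (-3165) = -1583 cm⁻¹.

-1583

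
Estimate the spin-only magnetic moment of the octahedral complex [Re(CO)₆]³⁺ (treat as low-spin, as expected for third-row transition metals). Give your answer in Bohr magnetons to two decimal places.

CO is neutral, so the +3 overall charge sits on Re: oxidation state +3.
Re³⁺: group 7, so d-count = 7 − 3 = 4.
Configuration: t₂g⁴ eg⁰ → 2 unpaired electrons.
μ(spin-only) = √[2(2+2)] = √8 ≈ 2.83 Bohr magnetons.

2.83 Bohr magnetons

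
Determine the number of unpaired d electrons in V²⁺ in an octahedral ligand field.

3

V sits in group 5; removing 2 electrons leaves V²⁺ with 5 − 2 = 3 d electrons.
For octahedral d³ the high- and low-spin configurations coincide.
Configuration: t2g^3 e_g^0, giving 3 unpaired electrons.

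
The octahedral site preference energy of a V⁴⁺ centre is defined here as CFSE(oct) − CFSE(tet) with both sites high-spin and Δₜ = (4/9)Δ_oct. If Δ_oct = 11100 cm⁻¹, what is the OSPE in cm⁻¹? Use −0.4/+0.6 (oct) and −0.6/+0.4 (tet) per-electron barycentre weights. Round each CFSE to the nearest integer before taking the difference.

V is in group 5, so V⁴⁺ is d¹ (5 − 4 = 1).
In an octahedral site d¹ (HS) is t2g^1 e_g^0, giving CFSE(oct) = -0.4Δ_oct = -4440 cm⁻¹.
In a tetrahedral site the filling is e^1 t2^0: CFSE(tet) = -0.6Δₜ = -0.6 × (4/9)(11100) = -2960 cm⁻¹.
Subtracting, OSPE = -4440 − (-2960) = -1480 cm⁻¹.

-1480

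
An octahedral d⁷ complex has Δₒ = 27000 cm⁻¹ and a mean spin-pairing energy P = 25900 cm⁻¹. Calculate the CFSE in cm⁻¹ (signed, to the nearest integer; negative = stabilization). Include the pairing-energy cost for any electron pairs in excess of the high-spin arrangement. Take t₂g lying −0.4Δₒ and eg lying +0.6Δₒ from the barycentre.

-22700

Here Δₒ > P (27000 > 25900), so the low-spin state is favoured.
That gives t₂g⁶ eg¹.
Orbital CFSE = -1.8Δₒ = -1.8 × 27000 = -48600 cm⁻¹.
Excess pairs vs high-spin: 3 − 2 = 1; pairing cost = +25900 cm⁻¹.
Net CFSE = -48600 + 25900 = -22700 cm⁻¹.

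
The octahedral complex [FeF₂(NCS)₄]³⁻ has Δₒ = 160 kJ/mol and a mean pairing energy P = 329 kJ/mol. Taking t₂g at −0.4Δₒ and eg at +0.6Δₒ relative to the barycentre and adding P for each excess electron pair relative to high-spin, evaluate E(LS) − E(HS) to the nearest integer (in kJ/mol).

338

Ligand charges: 2×(-1) from F⁻ and 4×(-1) from NCS⁻ sum to -6; with overall charge -3, Fe is +3.
Fe³⁺: group 8, so d-count = 8 − 3 = 5.
High-spin d⁵ fills as t₂g³ eg² with CFSE 3(−0.4) + 2(+0.6) = 0.0Δₒ = 0 kJ/mol.
Low-spin: t₂g⁵ eg⁰, orbital CFSE = -2.0Δₒ = -320 kJ/mol; plus 2 excess pairs × P = +658 kJ/mol; total 338 kJ/mol.
Thus E(LS) − E(HS) = 338 kJ/mol.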